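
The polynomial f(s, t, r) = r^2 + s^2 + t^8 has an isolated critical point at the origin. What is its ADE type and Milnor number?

The Hessian of f at 0 is [[2, 0, 0], [0, 0, 0], [0, 0, 2]] with rank 2, so corank 1. A Groebner basis of the Jacobian ideal J(f) in C{s,t,r} is {t^7, s, r}; counting standard monomials gives mu = 7. Corank 1: A-series; mu = 7 gives A_7.

Type A7, Milnor number mu = 7.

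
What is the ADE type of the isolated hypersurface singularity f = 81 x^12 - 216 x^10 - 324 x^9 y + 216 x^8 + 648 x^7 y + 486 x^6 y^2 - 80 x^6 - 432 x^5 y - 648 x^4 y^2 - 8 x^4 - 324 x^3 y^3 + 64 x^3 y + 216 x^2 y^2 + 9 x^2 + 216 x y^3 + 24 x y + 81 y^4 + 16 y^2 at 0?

The Hessian of f at 0 is [[18, 24], [24, 32]] with rank 1, so corank 1. A Groebner basis of the Jacobian ideal J(f) in C{x,y} is {y^3, x + 4*y/3}; counting standard monomials gives mu = 3. Corank 1: A-series; mu = 3 gives A_3.

A3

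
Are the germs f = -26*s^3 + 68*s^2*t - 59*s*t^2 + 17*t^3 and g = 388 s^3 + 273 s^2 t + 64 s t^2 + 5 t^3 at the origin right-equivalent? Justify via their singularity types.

The Hessian of f at 0 is [[0, 0], [0, 0]] with rank 0, so corank 2. A Groebner basis of the Jacobian ideal J(f) in C{s,t} is {t^3, s^2 - 13*t^2/22, s*t - 17*t^2/22}; counting standard monomials gives mu = 4. Corank 2; j^3 = -(s - t)*(26*s^2 - 42*s*t + 17*t^2) splits into three distinct lines over C (the quadratic factor has nonzero discriminant), so D_4. The Hessian of g at 0 is [[0, 0], [0, 0]] with rank 0, so corank 2. A Groebner basis of the Jacobian ideal J(g) in C{s,t} is {t^3, s^2 - t^2/33, s*t + 2*t^2/11}; counting standard monomials gives mu = 4. Corank 2; j^3 = (4*s + t)*(97*s^2 + 44*s*t + 5*t^2) splits into three distinct lines over C (the quadratic factor has nonzero discriminant), so D_4. Both have type D_4, hence right-equivalent.

Yes.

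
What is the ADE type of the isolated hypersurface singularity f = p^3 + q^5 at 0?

The Hessian of f at 0 has rank 0. Corank 2; j^3 = p^3 is a perfect cube, so E-series; the 5-jet and mu = 8 give E_8.

E_8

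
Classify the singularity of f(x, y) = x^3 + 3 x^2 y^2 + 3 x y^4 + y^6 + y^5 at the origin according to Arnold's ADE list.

The Hessian of f at 0 is [[0, 0], [0, 0]] with rank 0, so corank 2. A Groebner basis of the Jacobian ideal J(f) in C{x,y} is {y^4, x^3, x^2/2 + x*y^2}; counting standard monomials gives mu = 8. Corank 2; j^3 = x^3 is a perfect cube, so E-series; the 5-jet and mu = 8 give E_8.

E_{8}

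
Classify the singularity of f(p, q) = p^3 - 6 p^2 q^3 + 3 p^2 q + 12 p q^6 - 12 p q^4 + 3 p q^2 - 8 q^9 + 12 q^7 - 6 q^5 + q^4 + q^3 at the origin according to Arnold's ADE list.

The Hessian of f at 0 has rank 0. Corank 2; j^3 = (p + q)^3 is a perfect cube, so E-series; the 4-jet and mu = 6 give E_6.

E_6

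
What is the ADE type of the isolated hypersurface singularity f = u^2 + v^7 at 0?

A_{6}

The Hessian of f at 0 has rank 1. Corank 1: A-series; mu = 6 gives A_6.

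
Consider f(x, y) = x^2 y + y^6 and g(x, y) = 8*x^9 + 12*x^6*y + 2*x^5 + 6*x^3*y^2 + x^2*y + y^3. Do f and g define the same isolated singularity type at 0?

No.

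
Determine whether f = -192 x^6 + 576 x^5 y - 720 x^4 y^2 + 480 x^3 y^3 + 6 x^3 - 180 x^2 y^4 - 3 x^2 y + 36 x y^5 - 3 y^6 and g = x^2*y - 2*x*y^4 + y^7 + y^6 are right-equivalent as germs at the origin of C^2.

Yes.

The Hessian of f at 0 is [[0, 0], [0, 0]] with rank 0, so corank 2. A Groebner basis of the Jacobian ideal J(f) in C{x,y} is {x*y/12 + y^5, x*y^2, x^2 - x*y/2}; counting standard monomials gives mu = 7. Corank 2; j^3 = 3*x^2*(2*x - y) has shape L^2 M (L != M), so D-series; mu = 7 gives D_7. The Hessian of g at 0 is [[0, 0], [0, 0]] with rank 0, so corank 2. A Groebner basis of the Jacobian ideal J(g) in C{x,y} is {-x*y + y^4, x^3, x^2*y, x^2/6 + x*y^2}; counting standard monomials gives mu = 7. Corank 2; j^3 = x^2*y has shape L^2 M (L != M), so D-series; mu = 7 gives D_7. Both have type D_7, hence right-equivalent.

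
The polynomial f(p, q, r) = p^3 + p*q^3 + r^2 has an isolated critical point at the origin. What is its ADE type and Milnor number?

The Hessian of f at 0 is [[0, 0, 0], [0, 0, 0], [0, 0, 2]] with rank 1, so corank 2. A Groebner basis of the Jacobian ideal J(f) in C{p,q,r} is {p^3, p*q^2, 3*p^2 + q^3, r}; counting standard monomials gives mu = 7. Corank 2; j^3 = p^3 is a perfect cube, so E-series; the 4-jet and mu = 7 give E_7.

Type E7, Milnor number mu = 7.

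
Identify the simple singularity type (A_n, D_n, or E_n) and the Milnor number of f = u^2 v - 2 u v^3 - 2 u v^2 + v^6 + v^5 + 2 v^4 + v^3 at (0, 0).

Type D_7, Milnor number mu = 7.

The Hessian of f at 0 has rank 0. Corank 2; j^3 = v*(u - v)^2 has shape L^2 M (L != M), so D-series; mu = 7 gives D_7.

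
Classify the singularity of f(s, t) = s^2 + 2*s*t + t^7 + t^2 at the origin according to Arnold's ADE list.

A_{6}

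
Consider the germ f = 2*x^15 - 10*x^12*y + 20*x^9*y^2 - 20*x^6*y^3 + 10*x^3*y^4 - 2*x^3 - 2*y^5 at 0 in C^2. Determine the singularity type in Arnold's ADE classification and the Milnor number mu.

Type E8, Milnor number mu = 8.

The Hessian of f at 0 has rank 0. Corank 2; j^3 = -2*x^3 is a perfect cube, so E-series; the 5-jet and mu = 8 give E_8.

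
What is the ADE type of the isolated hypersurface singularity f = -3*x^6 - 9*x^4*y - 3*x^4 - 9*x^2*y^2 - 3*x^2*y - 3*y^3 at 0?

The Hessian of f at 0 has rank 0. Corank 2; j^3 = -3*y*(x^2 + y^2) splits into three distinct lines over C (the quadratic factor has nonzero discriminant), so D_4.

D_{4}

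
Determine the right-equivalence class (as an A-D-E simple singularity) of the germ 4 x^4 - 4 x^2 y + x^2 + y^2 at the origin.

A_{1}

The Hessian of f at 0 has rank 2. Corank 0: nondegenerate Morse point, so A_1.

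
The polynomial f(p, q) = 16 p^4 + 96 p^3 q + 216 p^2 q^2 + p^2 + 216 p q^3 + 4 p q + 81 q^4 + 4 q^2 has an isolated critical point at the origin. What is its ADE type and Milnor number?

Type A_3, Milnor number mu = 3.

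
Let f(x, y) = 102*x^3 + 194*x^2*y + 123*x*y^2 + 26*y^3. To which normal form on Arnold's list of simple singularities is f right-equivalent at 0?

D4

The Hessian of f at 0 is [[0, 0], [0, 0]] with rank 0, so corank 2. A Groebner basis of the Jacobian ideal J(f) in C{x,y} is {y^3, x^2 - 3*y^2/2, x*y + 3*y^2/2}; counting standard monomials gives mu = 4. Corank 2; j^3 = (3*x + 2*y)*(34*x^2 + 42*x*y + 13*y^2) splits into three distinct lines over C (the quadratic factor has nonzero discriminant), so D_4.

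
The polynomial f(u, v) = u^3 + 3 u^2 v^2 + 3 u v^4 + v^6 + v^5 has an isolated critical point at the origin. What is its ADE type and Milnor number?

Type E_{8}, Milnor number mu = 8.

The Hessian of f at 0 is [[0, 0], [0, 0]] with rank 0, so corank 2. A Groebner basis of the Jacobian ideal J(f) in C{u,v} is {v^4, u^3, u^2/2 + u*v^2}; counting standard monomials gives mu = 8. Corank 2; j^3 = u^3 is a perfect cube, so E-series; the 5-jet and mu = 8 give E_8.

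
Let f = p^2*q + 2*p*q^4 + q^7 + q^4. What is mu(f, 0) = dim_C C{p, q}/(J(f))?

5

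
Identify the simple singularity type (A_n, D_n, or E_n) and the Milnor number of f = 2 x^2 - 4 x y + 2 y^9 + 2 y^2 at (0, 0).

Type A8, Milnor number mu = 8.

The Hessian of f at 0 has rank 1. Corank 1: A-series; mu = 8 gives A_8.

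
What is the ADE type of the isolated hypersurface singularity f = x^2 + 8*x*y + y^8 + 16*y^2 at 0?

A7

The Hessian of f at 0 is [[2, 8], [8, 32]] with rank 1, so corank 1. A Groebner basis of the Jacobian ideal J(f) in C{x,y} is {y^7, x + 4*y}; counting standard monomials gives mu = 7. Corank 1: A-series; mu = 7 gives A_7.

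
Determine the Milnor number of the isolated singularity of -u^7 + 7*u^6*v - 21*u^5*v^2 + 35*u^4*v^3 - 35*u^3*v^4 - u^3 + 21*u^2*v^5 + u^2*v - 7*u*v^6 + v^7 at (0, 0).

8

The Hessian of f at 0 has rank 0. Corank 2; j^3 = -u^2*(u - v) has shape L^2 M (L != M), so D-series; mu = 8 gives D_8.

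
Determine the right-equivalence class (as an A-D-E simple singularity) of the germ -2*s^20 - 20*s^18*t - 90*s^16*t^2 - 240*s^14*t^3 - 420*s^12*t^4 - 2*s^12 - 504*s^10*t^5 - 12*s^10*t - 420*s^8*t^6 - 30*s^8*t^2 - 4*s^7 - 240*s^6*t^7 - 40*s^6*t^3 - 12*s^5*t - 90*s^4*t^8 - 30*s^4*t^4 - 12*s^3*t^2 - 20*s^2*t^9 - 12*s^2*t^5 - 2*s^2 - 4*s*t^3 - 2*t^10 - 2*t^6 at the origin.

The Hessian of f at 0 has rank 1. Corank 1: A-series; mu = 9 gives A_9.

A9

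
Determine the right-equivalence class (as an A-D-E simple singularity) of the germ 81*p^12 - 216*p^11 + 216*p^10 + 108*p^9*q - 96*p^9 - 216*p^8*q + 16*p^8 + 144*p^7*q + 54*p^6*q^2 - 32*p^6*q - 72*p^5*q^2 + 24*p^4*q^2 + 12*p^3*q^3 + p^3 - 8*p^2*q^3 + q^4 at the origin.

The Hessian of f at 0 is [[0, 0], [0, 0]] with rank 0, so corank 2. A Groebner basis of the Jacobian ideal J(f) in C{p,q} is {q^3, p^2}; counting standard monomials gives mu = 6. Corank 2; j^3 = p^3 is a perfect cube, so E-series; the 4-jet and mu = 6 give E_6.

E_{6}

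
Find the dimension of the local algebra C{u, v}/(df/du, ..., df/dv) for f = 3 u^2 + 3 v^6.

5

The Hessian of f at 0 is [[6, 0], [0, 0]] with rank 1, so corank 1. A Groebner basis of the Jacobian ideal J(f) in C{u,v} is {v^5, u}; counting standard monomials gives mu = 5. Corank 1: A-series; mu = 5 gives A_5.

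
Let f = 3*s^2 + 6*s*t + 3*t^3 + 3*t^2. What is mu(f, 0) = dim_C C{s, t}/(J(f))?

The Hessian of f at 0 has rank 1. Corank 1: A-series; mu = 2 gives A_2.

2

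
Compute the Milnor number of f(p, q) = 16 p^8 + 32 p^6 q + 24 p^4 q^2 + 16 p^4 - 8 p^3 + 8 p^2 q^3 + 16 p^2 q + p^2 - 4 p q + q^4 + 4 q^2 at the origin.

3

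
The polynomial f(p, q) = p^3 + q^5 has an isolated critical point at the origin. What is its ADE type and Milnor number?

The Hessian of f at 0 has rank 0. Corank 2; j^3 = p^3 is a perfect cube, so E-series; the 5-jet and mu = 8 give E_8.

Type E_{8}, Milnor number mu = 8.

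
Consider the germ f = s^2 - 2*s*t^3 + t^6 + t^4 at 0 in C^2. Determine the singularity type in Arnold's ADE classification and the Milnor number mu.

Type A_3, Milnor number mu = 3.

The Hessian of f at 0 has rank 1. Corank 1: A-series; mu = 3 gives A_3.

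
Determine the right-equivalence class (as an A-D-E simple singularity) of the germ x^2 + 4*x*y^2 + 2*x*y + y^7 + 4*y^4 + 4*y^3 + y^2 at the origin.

The Hessian of f at 0 has rank 1. Corank 1: A-series; mu = 6 gives A_6.

A_{6}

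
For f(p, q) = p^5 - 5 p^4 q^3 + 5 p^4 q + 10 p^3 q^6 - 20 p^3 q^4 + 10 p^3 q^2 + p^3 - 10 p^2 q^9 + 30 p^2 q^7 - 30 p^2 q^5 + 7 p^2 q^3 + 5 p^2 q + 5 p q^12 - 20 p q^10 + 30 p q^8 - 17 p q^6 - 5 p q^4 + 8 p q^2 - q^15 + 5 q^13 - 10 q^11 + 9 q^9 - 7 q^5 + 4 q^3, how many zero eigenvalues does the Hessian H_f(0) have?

Hessian at 0 has rank 0.

2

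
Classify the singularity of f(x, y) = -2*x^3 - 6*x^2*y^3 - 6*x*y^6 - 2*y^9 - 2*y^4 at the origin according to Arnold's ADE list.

The Hessian of f at 0 has rank 0. Corank 2; j^3 = -2*x^3 is a perfect cube, so E-series; the 4-jet and mu = 6 give E_6.

E6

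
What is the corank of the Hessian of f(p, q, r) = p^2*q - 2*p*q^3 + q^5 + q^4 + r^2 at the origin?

2

The Hessian at 0 is [[0, 0, 0], [0, 0, 0], [0, 0, 2]] of rank 1; hence corank 2.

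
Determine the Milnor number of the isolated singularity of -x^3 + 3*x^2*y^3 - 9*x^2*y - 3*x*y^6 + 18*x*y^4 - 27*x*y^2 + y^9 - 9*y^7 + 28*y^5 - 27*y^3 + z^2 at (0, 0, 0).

8

The Hessian of f at 0 has rank 1. Corank 2; j^3 = -(x + 3*y)^3 is a perfect cube, so E-series; the 5-jet and mu = 8 give E_8.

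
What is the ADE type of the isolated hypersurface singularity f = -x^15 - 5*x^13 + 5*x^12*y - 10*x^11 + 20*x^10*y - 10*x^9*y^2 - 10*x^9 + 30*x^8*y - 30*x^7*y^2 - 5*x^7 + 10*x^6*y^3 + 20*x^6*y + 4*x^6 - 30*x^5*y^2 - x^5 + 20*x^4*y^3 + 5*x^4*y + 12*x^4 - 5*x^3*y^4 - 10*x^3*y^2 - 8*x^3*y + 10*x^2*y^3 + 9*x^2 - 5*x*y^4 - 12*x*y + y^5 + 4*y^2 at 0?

The Hessian of f at 0 is [[18, -12], [-12, 8]] with rank 1, so corank 1. A Groebner basis of the Jacobian ideal J(f) in C{x,y} is {81*x/16 + y^3 - 27*y/8, x^2 - 4*y^2/9, x*y - 2*y^2/3}; counting standard monomials gives mu = 4. Corank 1: A-series; mu = 4 gives A_4.

A4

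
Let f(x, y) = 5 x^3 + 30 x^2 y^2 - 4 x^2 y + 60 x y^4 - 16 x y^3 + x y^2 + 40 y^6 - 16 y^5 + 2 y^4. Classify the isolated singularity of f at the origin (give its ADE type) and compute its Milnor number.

The Hessian of f at 0 is [[0, 0], [0, 0]] with rank 0, so corank 2. A Groebner basis of the Jacobian ideal J(f) in C{x,y} is {y^3, x^2 - y^2, x*y - 2*y^2}; counting standard monomials gives mu = 4. Corank 2; j^3 = x*(5*x^2 - 4*x*y + y^2) splits into three distinct lines over C (the quadratic factor has nonzero discriminant), so D_4.

Type D4, Milnor number mu = 4.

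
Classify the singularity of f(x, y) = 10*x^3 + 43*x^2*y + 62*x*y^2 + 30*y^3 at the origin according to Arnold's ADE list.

The Hessian of f at 0 has rank 0. Corank 2; j^3 = (2*x + 3*y)*(5*x^2 + 14*x*y + 10*y^2) splits into three distinct lines over C (the quadratic factor has nonzero discriminant), so D_4.

D_{4}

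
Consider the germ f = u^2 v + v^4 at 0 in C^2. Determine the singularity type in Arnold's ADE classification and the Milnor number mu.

The Hessian of f at 0 has rank 0. Corank 2; j^3 = u^2*v has shape L^2 M (L != M), so D-series; mu = 5 gives D_5.

Type D5, Milnor number mu = 5.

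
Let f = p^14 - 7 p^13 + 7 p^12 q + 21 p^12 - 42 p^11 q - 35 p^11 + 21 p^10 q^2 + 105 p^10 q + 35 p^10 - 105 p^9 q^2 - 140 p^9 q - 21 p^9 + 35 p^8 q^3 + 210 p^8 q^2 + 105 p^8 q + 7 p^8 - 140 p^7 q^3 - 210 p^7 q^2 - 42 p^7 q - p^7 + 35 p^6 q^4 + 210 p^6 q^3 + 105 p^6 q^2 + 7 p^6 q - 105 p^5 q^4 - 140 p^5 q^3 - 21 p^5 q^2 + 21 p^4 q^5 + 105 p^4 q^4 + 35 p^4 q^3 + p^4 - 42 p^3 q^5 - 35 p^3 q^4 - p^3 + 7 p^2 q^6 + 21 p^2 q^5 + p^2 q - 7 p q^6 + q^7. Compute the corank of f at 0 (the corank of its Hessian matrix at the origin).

2

Hessian at 0 has rank 0.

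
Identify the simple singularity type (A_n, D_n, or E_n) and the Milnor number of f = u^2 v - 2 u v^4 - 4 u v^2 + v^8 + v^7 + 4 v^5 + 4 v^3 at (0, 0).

Type D_{9}, Milnor number mu = 9.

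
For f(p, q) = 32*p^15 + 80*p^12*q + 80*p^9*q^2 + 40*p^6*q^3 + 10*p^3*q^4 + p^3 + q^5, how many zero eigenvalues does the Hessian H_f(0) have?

2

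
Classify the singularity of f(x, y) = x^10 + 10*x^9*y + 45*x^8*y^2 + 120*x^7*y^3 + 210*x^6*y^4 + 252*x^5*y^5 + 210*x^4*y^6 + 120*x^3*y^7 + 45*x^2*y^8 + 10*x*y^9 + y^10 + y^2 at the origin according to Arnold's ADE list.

The Hessian of f at 0 has rank 1. Corank 1: A-series; mu = 9 gives A_9.

A_9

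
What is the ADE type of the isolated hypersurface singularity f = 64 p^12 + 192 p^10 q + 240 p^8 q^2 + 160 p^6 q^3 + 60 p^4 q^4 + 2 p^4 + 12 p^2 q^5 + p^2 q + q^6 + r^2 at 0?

D7

The Hessian of f at 0 has rank 1. Corank 2; j^3 = p^2*q has shape L^2 M (L != M), so D-series; mu = 7 gives D_7.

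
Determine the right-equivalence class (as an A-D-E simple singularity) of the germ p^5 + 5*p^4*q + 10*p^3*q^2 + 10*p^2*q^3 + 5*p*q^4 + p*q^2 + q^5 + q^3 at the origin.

D_{6}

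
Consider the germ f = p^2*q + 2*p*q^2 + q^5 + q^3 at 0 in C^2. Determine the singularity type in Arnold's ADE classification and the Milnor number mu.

Type D_{6}, Milnor number mu = 6.

The Hessian of f at 0 is [[0, 0], [0, 0]] with rank 0, so corank 2. A Groebner basis of the Jacobian ideal J(f) in C{p,q} is {p^2/5 + q^4 - q^2/5, p^3 + q^3, p*q + q^2}; counting standard monomials gives mu = 6. Corank 2; j^3 = q*(p + q)^2 has shape L^2 M (L != M), so D-series; mu = 6 gives D_6.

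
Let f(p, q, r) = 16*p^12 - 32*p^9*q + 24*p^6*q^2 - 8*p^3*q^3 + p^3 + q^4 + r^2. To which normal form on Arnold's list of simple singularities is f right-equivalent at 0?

E_6

The Hessian of f at 0 has rank 1. Corank 2; j^3 = p^3 is a perfect cube, so E-series; the 4-jet and mu = 6 give E_6.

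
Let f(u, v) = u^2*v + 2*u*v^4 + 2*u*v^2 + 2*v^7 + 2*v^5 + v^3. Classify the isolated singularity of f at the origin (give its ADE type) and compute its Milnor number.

The Hessian of f at 0 has rank 0. Corank 2; j^3 = v*(u + v)^2 has shape L^2 M (L != M), so D-series; mu = 8 gives D_8.

Type D_8, Milnor number mu = 8.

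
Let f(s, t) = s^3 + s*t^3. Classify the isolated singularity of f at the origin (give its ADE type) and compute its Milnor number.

The Hessian of f at 0 is [[0, 0], [0, 0]] with rank 0, so corank 2. A Groebner basis of the Jacobian ideal J(f) in C{s,t} is {s^3, s*t^2, 3*s^2 + t^3}; counting standard monomials gives mu = 7. Corank 2; j^3 = s^3 is a perfect cube, so E-series; the 4-jet and mu = 7 give E_7.

Type E_{7}, Milnor number mu = 7.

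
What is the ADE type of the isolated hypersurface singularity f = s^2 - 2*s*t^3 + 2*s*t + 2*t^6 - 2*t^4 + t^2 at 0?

The Hessian of f at 0 is [[2, 2], [2, 2]] with rank 1, so corank 1. A Groebner basis of the Jacobian ideal J(f) in C{s,t} is {s*t^2 + s + t, -s + t^3 - t, s^2 + 2*s*t + t^2}; counting standard monomials gives mu = 5. Corank 1: A-series; mu = 5 gives A_5.

A_{5}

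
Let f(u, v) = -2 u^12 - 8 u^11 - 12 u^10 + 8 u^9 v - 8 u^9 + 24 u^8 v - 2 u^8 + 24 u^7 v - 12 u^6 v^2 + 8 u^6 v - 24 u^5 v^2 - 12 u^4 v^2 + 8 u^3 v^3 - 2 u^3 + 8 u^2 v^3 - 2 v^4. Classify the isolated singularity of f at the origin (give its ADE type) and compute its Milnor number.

The Hessian of f at 0 has rank 0. Corank 2; j^3 = -2*u^3 is a perfect cube, so E-series; the 4-jet and mu = 6 give E_6.

Type E_{6}, Milnor number mu = 6.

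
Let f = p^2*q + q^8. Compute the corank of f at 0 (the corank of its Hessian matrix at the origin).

The Hessian at 0 is [[0, 0], [0, 0]] of rank 0; hence corank 2.

2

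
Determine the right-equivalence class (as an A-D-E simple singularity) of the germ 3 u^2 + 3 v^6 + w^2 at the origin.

The Hessian of f at 0 has rank 2. Corank 1: A-series; mu = 5 gives A_5.

A_5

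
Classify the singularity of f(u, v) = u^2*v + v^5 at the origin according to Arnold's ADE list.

D6

The Hessian of f at 0 has rank 0. Corank 2; j^3 = u^2*v has shape L^2 M (L != M), so D-series; mu = 6 gives D_6.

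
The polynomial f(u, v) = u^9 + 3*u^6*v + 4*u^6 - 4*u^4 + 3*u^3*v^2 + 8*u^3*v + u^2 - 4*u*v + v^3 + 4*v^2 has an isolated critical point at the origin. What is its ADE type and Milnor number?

The Hessian of f at 0 has rank 1. Corank 1: A-series; mu = 2 gives A_2.

Type A_{2}, Milnor number mu = 2.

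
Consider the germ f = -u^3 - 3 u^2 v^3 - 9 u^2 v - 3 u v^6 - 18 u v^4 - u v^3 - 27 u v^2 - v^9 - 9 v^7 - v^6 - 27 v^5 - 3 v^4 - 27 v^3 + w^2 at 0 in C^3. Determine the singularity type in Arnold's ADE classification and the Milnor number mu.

The Hessian of f at 0 has rank 1. Corank 2; j^3 = -(u + 3*v)^3 is a perfect cube, so E-series; the 4-jet and mu = 7 give E_7.

Type E_7, Milnor number mu = 7.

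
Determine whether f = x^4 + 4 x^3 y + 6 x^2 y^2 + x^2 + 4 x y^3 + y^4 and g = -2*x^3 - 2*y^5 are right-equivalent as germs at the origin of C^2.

No.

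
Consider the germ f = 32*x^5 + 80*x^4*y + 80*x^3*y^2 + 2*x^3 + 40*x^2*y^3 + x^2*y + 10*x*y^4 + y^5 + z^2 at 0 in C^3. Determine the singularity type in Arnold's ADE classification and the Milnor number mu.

Type D6, Milnor number mu = 6.

The Hessian of f at 0 has rank 1. Corank 2; j^3 = x^2*(2*x + y) has shape L^2 M (L != M), so D-series; mu = 6 gives D_6.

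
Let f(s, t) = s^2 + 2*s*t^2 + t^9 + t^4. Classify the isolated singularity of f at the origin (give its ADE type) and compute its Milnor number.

Type A_8, Milnor number mu = 8.

The Hessian of f at 0 has rank 1. Corank 1: A-series; mu = 8 gives A_8.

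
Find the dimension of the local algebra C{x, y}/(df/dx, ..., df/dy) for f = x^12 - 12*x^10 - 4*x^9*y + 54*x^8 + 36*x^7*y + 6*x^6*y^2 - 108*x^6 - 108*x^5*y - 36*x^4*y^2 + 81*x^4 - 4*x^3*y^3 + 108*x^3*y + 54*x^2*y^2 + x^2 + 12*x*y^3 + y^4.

The Hessian of f at 0 has rank 1. Corank 1: A-series; mu = 3 gives A_3.

3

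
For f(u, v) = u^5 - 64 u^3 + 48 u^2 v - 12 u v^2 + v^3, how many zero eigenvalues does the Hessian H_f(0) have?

2

The Hessian at 0 is [[0, 0], [0, 0]] of rank 0; hence corank 2.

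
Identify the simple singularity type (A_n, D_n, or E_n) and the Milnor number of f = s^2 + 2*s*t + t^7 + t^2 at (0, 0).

The Hessian of f at 0 is [[2, 2], [2, 2]] with rank 1, so corank 1. A Groebner basis of the Jacobian ideal J(f) in C{s,t} is {t^6, s + t}; counting standard monomials gives mu = 6. Corank 1: A-series; mu = 6 gives A_6.

Type A6, Milnor number mu = 6.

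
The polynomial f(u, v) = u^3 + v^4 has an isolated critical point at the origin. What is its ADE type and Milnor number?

Type E_{6}, Milnor number mu = 6.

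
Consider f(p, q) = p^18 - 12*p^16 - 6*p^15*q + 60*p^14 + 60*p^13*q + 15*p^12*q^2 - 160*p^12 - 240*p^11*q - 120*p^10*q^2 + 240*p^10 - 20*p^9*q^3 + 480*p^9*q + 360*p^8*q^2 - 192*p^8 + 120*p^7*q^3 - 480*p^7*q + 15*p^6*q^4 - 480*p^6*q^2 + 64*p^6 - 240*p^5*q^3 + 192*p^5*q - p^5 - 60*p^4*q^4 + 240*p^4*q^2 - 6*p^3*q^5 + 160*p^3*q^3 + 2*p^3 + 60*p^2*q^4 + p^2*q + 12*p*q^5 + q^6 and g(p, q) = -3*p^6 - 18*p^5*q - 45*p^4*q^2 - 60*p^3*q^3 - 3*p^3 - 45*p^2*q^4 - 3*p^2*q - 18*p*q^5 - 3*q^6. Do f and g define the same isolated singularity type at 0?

The Hessian of f at 0 has rank 0. Corank 2; j^3 = p^2*(2*p + q) has shape L^2 M (L != M), so D-series; mu = 7 gives D_7. The Hessian of g at 0 has rank 0. Corank 2; j^3 = -3*p^2*(p + q) has shape L^2 M (L != M), so D-series; mu = 7 gives D_7. Both have type D_7, hence right-equivalent.

Yes.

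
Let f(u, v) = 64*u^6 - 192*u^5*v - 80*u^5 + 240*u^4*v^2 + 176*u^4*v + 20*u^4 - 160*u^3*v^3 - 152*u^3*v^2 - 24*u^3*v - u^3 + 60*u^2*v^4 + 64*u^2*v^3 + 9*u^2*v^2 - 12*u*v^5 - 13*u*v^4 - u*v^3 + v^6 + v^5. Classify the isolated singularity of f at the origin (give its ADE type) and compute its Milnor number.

Type E_7, Milnor number mu = 7.

The Hessian of f at 0 has rank 0. Corank 2; j^3 = -u^3 is a perfect cube, so E-series; the 4-jet and mu = 7 give E_7.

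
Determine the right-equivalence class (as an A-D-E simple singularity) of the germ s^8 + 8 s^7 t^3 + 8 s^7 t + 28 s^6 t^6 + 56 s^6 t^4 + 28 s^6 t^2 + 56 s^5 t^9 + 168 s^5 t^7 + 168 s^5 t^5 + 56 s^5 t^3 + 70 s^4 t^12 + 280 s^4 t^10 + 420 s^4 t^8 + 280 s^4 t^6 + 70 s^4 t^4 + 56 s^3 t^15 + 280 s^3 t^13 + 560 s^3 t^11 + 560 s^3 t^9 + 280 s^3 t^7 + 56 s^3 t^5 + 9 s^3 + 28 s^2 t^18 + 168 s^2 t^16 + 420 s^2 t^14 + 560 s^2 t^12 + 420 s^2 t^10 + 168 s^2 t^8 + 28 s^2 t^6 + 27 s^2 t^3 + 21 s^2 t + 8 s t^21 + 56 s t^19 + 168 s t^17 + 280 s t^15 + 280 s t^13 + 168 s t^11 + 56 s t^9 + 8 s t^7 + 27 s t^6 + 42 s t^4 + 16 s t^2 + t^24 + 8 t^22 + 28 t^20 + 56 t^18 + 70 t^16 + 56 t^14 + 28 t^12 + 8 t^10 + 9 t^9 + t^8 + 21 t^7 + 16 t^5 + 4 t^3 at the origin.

D9

The Hessian of f at 0 is [[0, 0], [0, 0]] with rank 0, so corank 2. A Groebner basis of the Jacobian ideal J(f) in C{s,t} is {s^2*t^2 - 64*s^2*t/59049 - 4*s^2/3 - 256*s*t^2/177147 - 4*s*t/3 - 256*t^3/531441 - 8*t^2/27, 8*s^2*t/6561 + s^2 + s*t^3 + 32*s*t^2/19683 + 2*s*t/3 + 32*t^3/59049, -8*s^2*t/6561 - 32*s*t^2/19683 + s*t + t^4 - 32*t^3/59049 + 2*t^2/3, s^3 + 2*s^2*t + 4*s*t^2/3 + 8*t^3/27}; counting standard monomials gives mu = 9. Corank 2; j^3 = (s + t)*(3*s + 2*t)^2 has shape L^2 M (L != M), so D-series; mu = 9 gives D_9.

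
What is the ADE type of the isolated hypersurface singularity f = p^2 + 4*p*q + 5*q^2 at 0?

The Hessian of f at 0 has rank 2. Corank 0: nondegenerate Morse point, so A_1.

A_1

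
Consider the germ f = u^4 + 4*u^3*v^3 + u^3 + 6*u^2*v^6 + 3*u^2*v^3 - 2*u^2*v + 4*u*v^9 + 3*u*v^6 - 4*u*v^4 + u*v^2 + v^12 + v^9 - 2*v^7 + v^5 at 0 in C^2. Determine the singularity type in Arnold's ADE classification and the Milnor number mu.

Type D_5, Milnor number mu = 5.

The Hessian of f at 0 has rank 0. Corank 2; j^3 = u*(u - v)^2 has shape L^2 M (L != M), so D-series; mu = 5 gives D_5.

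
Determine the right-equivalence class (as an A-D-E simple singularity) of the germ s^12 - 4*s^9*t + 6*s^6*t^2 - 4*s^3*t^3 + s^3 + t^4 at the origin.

The Hessian of f at 0 has rank 0. Corank 2; j^3 = s^3 is a perfect cube, so E-series; the 4-jet and mu = 6 give E_6.

E_6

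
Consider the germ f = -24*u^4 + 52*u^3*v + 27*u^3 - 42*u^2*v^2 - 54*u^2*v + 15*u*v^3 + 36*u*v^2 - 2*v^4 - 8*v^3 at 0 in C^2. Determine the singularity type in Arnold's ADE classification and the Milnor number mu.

The Hessian of f at 0 is [[0, 0], [0, 0]] with rank 0, so corank 2. A Groebner basis of the Jacobian ideal J(f) in C{u,v} is {19683*u^2/4 - 6561*u*v + v^4 - 27*v^3/4 + 2187*v^2, u^3 - 189*u^2/2 + 126*u*v - v^3/6 - 42*v^2, u^2*v - 405*u^2/4 + 135*u*v - 11*v^3/36 - 45*v^2, -81*u^2 + u*v^2 + 108*u*v - 5*v^3/9 - 36*v^2}; counting standard monomials gives mu = 7. Corank 2; j^3 = (3*u - 2*v)^3 is a perfect cube, so E-series; the 4-jet and mu = 7 give E_7.

Type E_7, Milnor number mu = 7.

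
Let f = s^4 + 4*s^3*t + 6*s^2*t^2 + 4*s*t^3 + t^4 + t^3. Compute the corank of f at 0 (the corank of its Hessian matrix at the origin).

Hessian at 0 has rank 0.

2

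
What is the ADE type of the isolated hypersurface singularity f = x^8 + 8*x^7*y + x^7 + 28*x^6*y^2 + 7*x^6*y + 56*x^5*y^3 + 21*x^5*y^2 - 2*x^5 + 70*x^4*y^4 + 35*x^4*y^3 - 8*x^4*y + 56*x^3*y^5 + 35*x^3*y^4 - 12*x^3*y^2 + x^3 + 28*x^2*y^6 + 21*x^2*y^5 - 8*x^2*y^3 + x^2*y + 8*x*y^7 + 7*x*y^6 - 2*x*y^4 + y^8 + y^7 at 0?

D9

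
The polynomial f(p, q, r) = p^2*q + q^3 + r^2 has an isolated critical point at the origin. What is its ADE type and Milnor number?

Type D_{4}, Milnor number mu = 4.

The Hessian of f at 0 is [[0, 0, 0], [0, 0, 0], [0, 0, 2]] with rank 1, so corank 2. A Groebner basis of the Jacobian ideal J(f) in C{p,q,r} is {q^3, p^2 + 3*q^2, p*q, r}; counting standard monomials gives mu = 4. Corank 2; j^3 = q*(p^2 + q^2) splits into three distinct lines over C (the quadratic factor has nonzero discriminant), so D_4.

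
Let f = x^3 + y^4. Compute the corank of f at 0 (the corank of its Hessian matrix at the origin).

2

Hessian at 0 has rank 0.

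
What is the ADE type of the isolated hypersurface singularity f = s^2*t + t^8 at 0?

D_9

The Hessian of f at 0 has rank 0. Corank 2; j^3 = s^2*t has shape L^2 M (L != M), so D-series; mu = 9 gives D_9.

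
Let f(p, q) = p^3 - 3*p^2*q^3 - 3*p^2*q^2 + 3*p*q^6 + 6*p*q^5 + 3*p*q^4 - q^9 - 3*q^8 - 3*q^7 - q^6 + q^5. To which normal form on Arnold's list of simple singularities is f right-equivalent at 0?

E_8

The Hessian of f at 0 has rank 0. Corank 2; j^3 = p^3 is a perfect cube, so E-series; the 5-jet and mu = 8 give E_8.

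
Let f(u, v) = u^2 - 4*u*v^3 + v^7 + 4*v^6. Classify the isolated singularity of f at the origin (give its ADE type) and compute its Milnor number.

The Hessian of f at 0 has rank 1. Corank 1: A-series; mu = 6 gives A_6.

Type A_6, Milnor number mu = 6.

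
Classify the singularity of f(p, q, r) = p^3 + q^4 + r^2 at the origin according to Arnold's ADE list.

E6

The Hessian of f at 0 has rank 1. Corank 2; j^3 = p^3 is a perfect cube, so E-series; the 4-jet and mu = 6 give E_6.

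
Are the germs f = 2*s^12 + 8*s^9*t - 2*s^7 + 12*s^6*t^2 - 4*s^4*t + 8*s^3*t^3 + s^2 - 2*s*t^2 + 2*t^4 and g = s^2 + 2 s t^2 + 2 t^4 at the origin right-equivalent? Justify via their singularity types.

Yes.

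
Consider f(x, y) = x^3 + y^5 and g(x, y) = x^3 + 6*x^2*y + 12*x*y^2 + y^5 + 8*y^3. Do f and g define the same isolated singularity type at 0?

Yes.

The Hessian of f at 0 is [[0, 0], [0, 0]] with rank 0, so corank 2. A Groebner basis of the Jacobian ideal J(f) in C{x,y} is {y^4, x^2}; counting standard monomials gives mu = 8. Corank 2; j^3 = x^3 is a perfect cube, so E-series; the 5-jet and mu = 8 give E_8. The Hessian of g at 0 is [[0, 0], [0, 0]] with rank 0, so corank 2. A Groebner basis of the Jacobian ideal J(g) in C{x,y} is {y^4, x^2 + 4*x*y + 4*y^2}; counting standard monomials gives mu = 8. Corank 2; j^3 = (x + 2*y)^3 is a perfect cube, so E-series; the 5-jet and mu = 8 give E_8. Both have type E_8, hence right-equivalent.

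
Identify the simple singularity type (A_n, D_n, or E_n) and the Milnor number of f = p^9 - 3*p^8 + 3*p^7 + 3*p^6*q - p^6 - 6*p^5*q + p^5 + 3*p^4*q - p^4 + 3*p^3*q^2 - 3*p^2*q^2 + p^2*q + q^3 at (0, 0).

The Hessian of f at 0 has rank 0. Corank 2; j^3 = q*(p^2 + q^2) splits into three distinct lines over C (the quadratic factor has nonzero discriminant), so D_4.

Type D4, Milnor number mu = 4.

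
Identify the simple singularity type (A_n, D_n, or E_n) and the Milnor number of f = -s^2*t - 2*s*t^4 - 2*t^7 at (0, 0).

Type D_8, Milnor number mu = 8.

The Hessian of f at 0 has rank 0. Corank 2; j^3 = -s^2*t has shape L^2 M (L != M), so D-series; mu = 8 gives D_8.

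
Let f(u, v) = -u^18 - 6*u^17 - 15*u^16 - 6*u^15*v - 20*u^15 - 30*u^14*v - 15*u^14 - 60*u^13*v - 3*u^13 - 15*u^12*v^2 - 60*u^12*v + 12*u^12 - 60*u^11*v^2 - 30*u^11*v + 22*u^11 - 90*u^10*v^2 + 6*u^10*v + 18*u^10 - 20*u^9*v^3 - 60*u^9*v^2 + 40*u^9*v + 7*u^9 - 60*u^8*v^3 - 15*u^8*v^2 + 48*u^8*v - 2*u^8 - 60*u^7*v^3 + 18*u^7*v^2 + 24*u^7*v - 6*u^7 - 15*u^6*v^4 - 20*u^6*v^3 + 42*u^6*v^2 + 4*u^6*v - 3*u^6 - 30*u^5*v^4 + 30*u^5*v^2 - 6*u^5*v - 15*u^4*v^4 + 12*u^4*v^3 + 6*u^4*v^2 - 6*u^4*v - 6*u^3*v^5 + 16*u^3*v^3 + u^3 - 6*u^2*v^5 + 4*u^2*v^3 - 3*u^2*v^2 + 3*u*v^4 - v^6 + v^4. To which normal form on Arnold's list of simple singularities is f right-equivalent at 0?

E_{6}

The Hessian of f at 0 has rank 0. Corank 2; j^3 = u^3 is a perfect cube, so E-series; the 4-jet and mu = 6 give E_6.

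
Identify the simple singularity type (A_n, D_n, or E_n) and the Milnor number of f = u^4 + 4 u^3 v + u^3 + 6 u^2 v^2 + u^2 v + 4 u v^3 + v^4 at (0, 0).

The Hessian of f at 0 has rank 0. Corank 2; j^3 = u^2*(u + v) has shape L^2 M (L != M), so D-series; mu = 5 gives D_5.

Type D5, Milnor number mu = 5.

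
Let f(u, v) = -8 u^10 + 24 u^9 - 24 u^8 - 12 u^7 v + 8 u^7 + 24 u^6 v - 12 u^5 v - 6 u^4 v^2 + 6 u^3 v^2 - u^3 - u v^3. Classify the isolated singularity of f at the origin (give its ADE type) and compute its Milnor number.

Type E7, Milnor number mu = 7.

The Hessian of f at 0 is [[0, 0], [0, 0]] with rank 0, so corank 2. A Groebner basis of the Jacobian ideal J(f) in C{u,v} is {u^3, u*v^2, 3*u^2 + v^3}; counting standard monomials gives mu = 7. Corank 2; j^3 = -u^3 is a perfect cube, so E-series; the 4-jet and mu = 7 give E_7.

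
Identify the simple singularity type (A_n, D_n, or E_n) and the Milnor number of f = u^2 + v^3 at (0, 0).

Type A_2, Milnor number mu = 2.

The Hessian of f at 0 has rank 1. Corank 1: A-series; mu = 2 gives A_2.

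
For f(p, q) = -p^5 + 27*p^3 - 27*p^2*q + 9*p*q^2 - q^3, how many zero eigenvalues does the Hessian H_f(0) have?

2

Hessian at 0 has rank 0.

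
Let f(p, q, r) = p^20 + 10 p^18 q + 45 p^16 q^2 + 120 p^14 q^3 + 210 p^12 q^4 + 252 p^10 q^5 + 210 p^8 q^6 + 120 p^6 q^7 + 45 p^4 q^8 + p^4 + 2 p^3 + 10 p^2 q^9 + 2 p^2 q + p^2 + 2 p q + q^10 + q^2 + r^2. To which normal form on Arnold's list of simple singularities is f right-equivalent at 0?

A_9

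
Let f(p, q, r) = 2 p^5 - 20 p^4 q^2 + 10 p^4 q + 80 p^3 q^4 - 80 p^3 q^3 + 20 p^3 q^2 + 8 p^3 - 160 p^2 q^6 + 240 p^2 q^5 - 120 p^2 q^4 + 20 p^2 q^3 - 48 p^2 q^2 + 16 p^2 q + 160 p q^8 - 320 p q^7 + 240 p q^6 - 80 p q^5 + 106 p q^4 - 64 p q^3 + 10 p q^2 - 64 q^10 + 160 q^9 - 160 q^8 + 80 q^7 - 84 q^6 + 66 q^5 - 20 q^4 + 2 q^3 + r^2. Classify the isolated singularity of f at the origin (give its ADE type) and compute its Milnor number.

Type D_6, Milnor number mu = 6.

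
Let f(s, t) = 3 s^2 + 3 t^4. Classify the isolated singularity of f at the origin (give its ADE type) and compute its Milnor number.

The Hessian of f at 0 has rank 1. Corank 1: A-series; mu = 3 gives A_3.

Type A3, Milnor number mu = 3.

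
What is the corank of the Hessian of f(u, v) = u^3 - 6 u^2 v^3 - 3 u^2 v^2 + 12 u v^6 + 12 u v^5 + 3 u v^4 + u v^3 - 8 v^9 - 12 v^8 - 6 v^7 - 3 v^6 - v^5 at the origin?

The Hessian at 0 is [[0, 0], [0, 0]] of rank 0; hence corank 2.

2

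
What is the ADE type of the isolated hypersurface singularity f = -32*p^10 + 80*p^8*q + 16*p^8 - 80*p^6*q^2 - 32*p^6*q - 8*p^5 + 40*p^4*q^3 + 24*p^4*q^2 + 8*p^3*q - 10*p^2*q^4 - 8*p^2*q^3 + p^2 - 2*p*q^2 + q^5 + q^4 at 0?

A4

The Hessian of f at 0 has rank 1. Corank 1: A-series; mu = 4 gives A_4.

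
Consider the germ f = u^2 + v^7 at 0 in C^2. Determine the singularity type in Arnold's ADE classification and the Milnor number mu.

Type A_6, Milnor number mu = 6.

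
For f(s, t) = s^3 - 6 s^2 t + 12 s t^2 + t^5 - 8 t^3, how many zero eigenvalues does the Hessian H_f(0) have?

2

Hessian at 0 has rank 0.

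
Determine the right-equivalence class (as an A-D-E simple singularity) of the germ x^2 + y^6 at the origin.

The Hessian of f at 0 has rank 1. Corank 1: A-series; mu = 5 gives A_5.

A5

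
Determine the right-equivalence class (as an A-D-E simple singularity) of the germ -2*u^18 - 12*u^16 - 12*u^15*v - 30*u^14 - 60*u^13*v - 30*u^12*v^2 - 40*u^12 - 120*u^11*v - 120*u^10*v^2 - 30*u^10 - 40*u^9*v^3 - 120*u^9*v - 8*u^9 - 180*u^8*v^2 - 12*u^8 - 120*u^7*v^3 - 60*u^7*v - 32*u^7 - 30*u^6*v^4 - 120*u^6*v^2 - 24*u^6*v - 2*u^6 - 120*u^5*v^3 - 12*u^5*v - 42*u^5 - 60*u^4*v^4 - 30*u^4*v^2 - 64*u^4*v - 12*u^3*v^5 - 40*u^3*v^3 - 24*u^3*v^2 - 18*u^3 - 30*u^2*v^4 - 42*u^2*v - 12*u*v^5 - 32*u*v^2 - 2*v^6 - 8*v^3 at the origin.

D_{7}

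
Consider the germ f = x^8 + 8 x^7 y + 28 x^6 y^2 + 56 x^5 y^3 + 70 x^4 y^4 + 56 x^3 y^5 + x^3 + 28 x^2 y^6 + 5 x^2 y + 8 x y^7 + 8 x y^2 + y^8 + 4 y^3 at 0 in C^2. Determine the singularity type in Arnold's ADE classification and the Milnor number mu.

The Hessian of f at 0 has rank 0. Corank 2; j^3 = (x + y)*(x + 2*y)^2 has shape L^2 M (L != M), so D-series; mu = 9 gives D_9.

Type D_{9}, Milnor number mu = 9.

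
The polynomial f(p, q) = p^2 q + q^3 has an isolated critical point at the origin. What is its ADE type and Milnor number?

The Hessian of f at 0 is [[0, 0], [0, 0]] with rank 0, so corank 2. A Groebner basis of the Jacobian ideal J(f) in C{p,q} is {q^3, p^2 + 3*q^2, p*q}; counting standard monomials gives mu = 4. Corank 2; j^3 = q*(p^2 + q^2) splits into three distinct lines over C (the quadratic factor has nonzero discriminant), so D_4.

Type D_4, Milnor number mu = 4.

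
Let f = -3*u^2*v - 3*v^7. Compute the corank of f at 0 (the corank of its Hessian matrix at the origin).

2

Hessian at 0 has rank 0.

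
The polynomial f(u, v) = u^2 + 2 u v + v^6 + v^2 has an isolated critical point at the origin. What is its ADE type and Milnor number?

Type A5, Milnor number mu = 5.

The Hessian of f at 0 has rank 1. Corank 1: A-series; mu = 5 gives A_5.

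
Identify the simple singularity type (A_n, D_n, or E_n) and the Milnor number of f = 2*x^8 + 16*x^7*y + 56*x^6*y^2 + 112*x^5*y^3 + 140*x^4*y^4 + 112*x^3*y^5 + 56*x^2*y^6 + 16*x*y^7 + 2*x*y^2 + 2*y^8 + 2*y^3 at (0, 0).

Type D_{9}, Milnor number mu = 9.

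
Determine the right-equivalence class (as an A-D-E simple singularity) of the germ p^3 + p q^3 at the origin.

The Hessian of f at 0 is [[0, 0], [0, 0]] with rank 0, so corank 2. A Groebner basis of the Jacobian ideal J(f) in C{p,q} is {p^3, p*q^2, 3*p^2 + q^3}; counting standard monomials gives mu = 7. Corank 2; j^3 = p^3 is a perfect cube, so E-series; the 4-jet and mu = 7 give E_7.

E_{7}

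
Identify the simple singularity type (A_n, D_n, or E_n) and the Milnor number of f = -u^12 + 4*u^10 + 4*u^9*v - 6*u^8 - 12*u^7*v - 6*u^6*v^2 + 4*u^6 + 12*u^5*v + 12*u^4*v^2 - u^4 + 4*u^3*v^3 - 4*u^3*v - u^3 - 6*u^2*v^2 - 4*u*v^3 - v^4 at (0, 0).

The Hessian of f at 0 has rank 0. Corank 2; j^3 = -u^3 is a perfect cube, so E-series; the 4-jet and mu = 6 give E_6.

Type E_6, Milnor number mu = 6.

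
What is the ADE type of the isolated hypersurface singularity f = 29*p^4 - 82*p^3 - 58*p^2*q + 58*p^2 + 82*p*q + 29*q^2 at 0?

A_1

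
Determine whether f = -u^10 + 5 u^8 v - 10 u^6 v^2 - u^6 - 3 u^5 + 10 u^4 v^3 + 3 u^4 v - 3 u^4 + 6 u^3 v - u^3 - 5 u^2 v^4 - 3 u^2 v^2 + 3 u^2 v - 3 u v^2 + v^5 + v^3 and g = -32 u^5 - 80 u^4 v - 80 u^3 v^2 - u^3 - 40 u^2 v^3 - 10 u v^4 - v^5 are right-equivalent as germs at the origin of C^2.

The Hessian of f at 0 has rank 0. Corank 2; j^3 = -(u - v)^3 is a perfect cube, so E-series; the 5-jet and mu = 8 give E_8. The Hessian of g at 0 has rank 0. Corank 2; j^3 = -u^3 is a perfect cube, so E-series; the 5-jet and mu = 8 give E_8. Both have type E_8, hence right-equivalent.

Yes.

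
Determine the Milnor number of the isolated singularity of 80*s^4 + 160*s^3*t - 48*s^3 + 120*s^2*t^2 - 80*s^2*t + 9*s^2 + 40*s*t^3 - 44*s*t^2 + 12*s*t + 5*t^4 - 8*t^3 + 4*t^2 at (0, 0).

3

The Hessian of f at 0 is [[18, 12], [12, 8]] with rank 1, so corank 1. A Groebner basis of the Jacobian ideal J(f) in C{s,t} is {s^2 - 6*s - 4*t, s*t + 9*s + 6*t, -27*s/2 + t^2 - 9*t}; counting standard monomials gives mu = 3. Corank 1: A-series; mu = 3 gives A_3.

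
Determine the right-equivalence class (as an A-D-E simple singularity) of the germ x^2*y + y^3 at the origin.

The Hessian of f at 0 is [[0, 0], [0, 0]] with rank 0, so corank 2. A Groebner basis of the Jacobian ideal J(f) in C{x,y} is {y^3, x^2 + 3*y^2, x*y}; counting standard monomials gives mu = 4. Corank 2; j^3 = y*(x^2 + y^2) splits into three distinct lines over C (the quadratic factor has nonzero discriminant), so D_4.

D_4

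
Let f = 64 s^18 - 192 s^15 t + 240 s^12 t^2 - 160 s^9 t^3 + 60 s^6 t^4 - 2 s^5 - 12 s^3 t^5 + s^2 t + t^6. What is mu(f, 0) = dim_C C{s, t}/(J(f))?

7

The Hessian of f at 0 is [[0, 0], [0, 0]] with rank 0, so corank 2. A Groebner basis of the Jacobian ideal J(f) in C{s,t} is {s^2/6 + t^5, s^3, s*t}; counting standard monomials gives mu = 7. Corank 2; j^3 = s^2*t has shape L^2 M (L != M), so D-series; mu = 7 gives D_7.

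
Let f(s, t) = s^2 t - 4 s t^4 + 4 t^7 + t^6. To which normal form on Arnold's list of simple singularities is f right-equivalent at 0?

D_7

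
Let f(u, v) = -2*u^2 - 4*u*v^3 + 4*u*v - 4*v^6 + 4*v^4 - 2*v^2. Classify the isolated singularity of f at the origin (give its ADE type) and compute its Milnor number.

The Hessian of f at 0 is [[-4, 4], [4, -4]] with rank 1, so corank 1. A Groebner basis of the Jacobian ideal J(f) in C{u,v} is {u*v^2 + u - v, u + v^3 - v, u^2 - 2*u*v + v^2}; counting standard monomials gives mu = 5. Corank 1: A-series; mu = 5 gives A_5.

Type A_5, Milnor number mu = 5.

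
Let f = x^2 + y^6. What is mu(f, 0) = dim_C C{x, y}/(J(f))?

5

The Hessian of f at 0 is [[2, 0], [0, 0]] with rank 1, so corank 1. A Groebner basis of the Jacobian ideal J(f) in C{x,y} is {y^5, x}; counting standard monomials gives mu = 5. Corank 1: A-series; mu = 5 gives A_5.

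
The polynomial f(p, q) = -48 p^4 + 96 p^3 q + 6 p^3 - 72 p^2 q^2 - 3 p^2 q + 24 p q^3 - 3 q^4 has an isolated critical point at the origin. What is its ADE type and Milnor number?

Type D_{5}, Milnor number mu = 5.

The Hessian of f at 0 is [[0, 0], [0, 0]] with rank 0, so corank 2. A Groebner basis of the Jacobian ideal J(f) in C{p,q} is {p*q^2, p*q/8 + q^3, p^2 - p*q/2}; counting standard monomials gives mu = 5. Corank 2; j^3 = 3*p^2*(2*p - q) has shape L^2 M (L != M), so D-series; mu = 5 gives D_5.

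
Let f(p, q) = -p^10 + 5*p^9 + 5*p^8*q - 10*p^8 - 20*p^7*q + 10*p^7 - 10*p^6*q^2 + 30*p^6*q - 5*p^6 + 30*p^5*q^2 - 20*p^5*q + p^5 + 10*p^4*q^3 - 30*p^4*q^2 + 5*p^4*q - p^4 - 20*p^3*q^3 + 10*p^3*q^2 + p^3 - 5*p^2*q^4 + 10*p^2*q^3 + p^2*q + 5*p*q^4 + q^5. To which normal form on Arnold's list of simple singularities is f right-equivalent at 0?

D_6

The Hessian of f at 0 is [[0, 0], [0, 0]] with rank 0, so corank 2. A Groebner basis of the Jacobian ideal J(f) in C{p,q} is {-p*q/5 + q^4, p*q^2, p^2 + p*q}; counting standard monomials gives mu = 6. Corank 2; j^3 = p^2*(p + q) has shape L^2 M (L != M), so D-series; mu = 6 gives D_6.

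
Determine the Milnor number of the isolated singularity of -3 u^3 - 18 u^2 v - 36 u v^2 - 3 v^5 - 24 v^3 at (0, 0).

8

The Hessian of f at 0 has rank 0. Corank 2; j^3 = -3*(u + 2*v)^3 is a perfect cube, so E-series; the 5-jet and mu = 8 give E_8.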